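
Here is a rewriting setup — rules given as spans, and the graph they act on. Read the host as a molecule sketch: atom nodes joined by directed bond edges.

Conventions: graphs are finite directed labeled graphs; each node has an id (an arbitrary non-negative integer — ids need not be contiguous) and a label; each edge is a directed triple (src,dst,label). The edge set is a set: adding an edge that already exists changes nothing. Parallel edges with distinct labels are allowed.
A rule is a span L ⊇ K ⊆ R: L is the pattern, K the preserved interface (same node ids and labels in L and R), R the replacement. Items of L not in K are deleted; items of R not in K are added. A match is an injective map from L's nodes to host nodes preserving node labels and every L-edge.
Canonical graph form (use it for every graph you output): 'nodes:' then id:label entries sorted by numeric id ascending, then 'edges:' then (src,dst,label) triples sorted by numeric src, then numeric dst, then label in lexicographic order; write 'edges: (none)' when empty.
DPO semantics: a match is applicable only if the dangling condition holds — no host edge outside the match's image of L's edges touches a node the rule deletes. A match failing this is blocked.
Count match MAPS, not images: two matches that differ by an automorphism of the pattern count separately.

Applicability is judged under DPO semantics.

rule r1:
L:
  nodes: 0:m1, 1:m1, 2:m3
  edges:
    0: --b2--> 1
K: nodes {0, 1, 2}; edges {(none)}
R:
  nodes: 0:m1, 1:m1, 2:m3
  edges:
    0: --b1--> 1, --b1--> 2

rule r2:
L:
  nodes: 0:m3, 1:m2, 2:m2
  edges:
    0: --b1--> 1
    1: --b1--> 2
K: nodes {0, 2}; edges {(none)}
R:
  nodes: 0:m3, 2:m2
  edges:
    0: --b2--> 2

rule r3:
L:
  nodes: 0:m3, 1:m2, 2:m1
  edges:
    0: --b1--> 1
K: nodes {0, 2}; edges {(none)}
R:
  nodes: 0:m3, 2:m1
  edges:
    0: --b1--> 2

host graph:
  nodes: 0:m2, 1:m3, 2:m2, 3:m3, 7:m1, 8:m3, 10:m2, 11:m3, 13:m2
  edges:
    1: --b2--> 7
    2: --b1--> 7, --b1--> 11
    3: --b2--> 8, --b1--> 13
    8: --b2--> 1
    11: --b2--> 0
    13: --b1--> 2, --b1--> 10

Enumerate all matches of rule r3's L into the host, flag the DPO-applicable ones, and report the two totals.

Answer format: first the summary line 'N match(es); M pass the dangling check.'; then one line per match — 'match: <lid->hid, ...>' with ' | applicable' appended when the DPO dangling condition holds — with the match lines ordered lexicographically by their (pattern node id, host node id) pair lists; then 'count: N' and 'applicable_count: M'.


1 match(es); 0 pass the dangling check.
match: 0->3, 1->13, 2->7
count: 1
applicable_count: 0


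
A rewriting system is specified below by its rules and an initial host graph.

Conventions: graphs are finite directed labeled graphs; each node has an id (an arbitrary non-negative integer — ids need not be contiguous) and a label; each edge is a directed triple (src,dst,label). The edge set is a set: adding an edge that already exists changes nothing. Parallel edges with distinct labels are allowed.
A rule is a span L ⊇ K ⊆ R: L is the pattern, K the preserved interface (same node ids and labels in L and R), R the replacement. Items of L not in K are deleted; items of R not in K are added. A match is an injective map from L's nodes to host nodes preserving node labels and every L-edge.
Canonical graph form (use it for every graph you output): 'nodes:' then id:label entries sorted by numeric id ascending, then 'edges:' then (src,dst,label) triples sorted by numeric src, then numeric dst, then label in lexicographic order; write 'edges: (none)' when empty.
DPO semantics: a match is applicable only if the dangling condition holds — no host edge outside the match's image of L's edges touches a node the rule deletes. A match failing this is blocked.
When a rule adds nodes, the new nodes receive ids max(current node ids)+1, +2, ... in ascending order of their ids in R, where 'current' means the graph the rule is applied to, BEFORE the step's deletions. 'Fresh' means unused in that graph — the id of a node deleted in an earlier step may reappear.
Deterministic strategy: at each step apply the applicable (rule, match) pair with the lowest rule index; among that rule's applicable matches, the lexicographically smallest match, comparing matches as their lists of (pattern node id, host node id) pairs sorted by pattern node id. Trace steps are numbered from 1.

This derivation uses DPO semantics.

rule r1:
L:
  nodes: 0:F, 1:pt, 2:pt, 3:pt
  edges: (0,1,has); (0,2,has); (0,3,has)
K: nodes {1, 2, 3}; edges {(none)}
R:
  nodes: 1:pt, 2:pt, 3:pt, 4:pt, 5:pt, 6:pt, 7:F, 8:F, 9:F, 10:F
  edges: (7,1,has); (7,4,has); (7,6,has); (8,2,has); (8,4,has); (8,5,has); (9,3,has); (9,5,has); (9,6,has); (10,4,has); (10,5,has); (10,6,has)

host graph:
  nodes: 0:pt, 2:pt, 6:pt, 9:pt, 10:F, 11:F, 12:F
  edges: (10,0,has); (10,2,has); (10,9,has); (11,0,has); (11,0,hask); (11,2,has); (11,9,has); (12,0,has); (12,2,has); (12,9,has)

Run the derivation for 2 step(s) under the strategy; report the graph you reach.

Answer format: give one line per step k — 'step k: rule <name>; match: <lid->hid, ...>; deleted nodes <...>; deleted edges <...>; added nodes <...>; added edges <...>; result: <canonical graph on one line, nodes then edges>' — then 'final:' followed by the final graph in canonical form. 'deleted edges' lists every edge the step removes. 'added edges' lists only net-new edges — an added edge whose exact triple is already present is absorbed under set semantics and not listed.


step 1: rule r1; match: 0->10, 1->0, 2->2, 3->9; deleted nodes 10; deleted edges (10,0,has); (10,2,has); (10,9,has); added nodes 13, 14, 15, 16, 17, 18, 19; added edges (16,0,has); (16,13,has); (16,15,has); (17,2,has); (17,13,has); (17,14,has); (18,9,has); (18,14,has); (18,15,has); (19,13,has); (19,14,has); (19,15,has); result: nodes: 0:pt, 2:pt, 6:pt, 9:pt, 11:F, 12:F, 13:pt, 14:pt, 15:pt, 16:F, 17:F, 18:F, 19:F edges: (11,0,has); (11,0,hask); (11,2,has); (11,9,has); (12,0,has); (12,2,has); (12,9,has); (16,0,has); (16,13,has); (16,15,has); (17,2,has); (17,13,has); (17,14,has); (18,9,has); (18,14,has); (18,15,has); (19,13,has); (19,14,has); (19,15,has)
step 2: rule r1; match: 0->12, 1->0, 2->2, 3->9; deleted nodes 12; deleted edges (12,0,has); (12,2,has); (12,9,has); added nodes 20, 21, 22, 23, 24, 25, 26; added edges (23,0,has); (23,20,has); (23,22,has); (24,2,has); (24,20,has); (24,21,has); (25,9,has); (25,21,has); (25,22,has); (26,20,has); (26,21,has); (26,22,has); result: nodes: 0:pt, 2:pt, 6:pt, 9:pt, 11:F, 13:pt, 14:pt, 15:pt, 16:F, 17:F, 18:F, 19:F, 20:pt, 21:pt, 22:pt, 23:F, 24:F, 25:F, 26:F edges: (11,0,has); (11,0,hask); (11,2,has); (11,9,has); (16,0,has); (16,13,has); (16,15,has); (17,2,has); (17,13,has); (17,14,has); (18,9,has); (18,14,has); (18,15,has); (19,13,has); (19,14,has); (19,15,has); (23,0,has); (23,20,has); (23,22,has); (24,2,has); (24,20,has); (24,21,has); (25,9,has); (25,21,has); (25,22,has); (26,20,has); (26,21,has); (26,22,has)
final:
nodes: 0:pt, 2:pt, 6:pt, 9:pt, 11:F, 13:pt, 14:pt, 15:pt, 16:F, 17:F, 18:F, 19:F, 20:pt, 21:pt, 22:pt, 23:F, 24:F, 25:F, 26:F
edges: (11,0,has); (11,0,hask); (11,2,has); (11,9,has); (16,0,has); (16,13,has); (16,15,has); (17,2,has); (17,13,has); (17,14,has); (18,9,has); (18,14,has); (18,15,has); (19,13,has); (19,14,has); (19,15,has); (23,0,has); (23,20,has); (23,22,has); (24,2,has); (24,20,has); (24,21,has); (25,9,has); (25,21,has); (25,22,has); (26,20,has); (26,21,has); (26,22,has)


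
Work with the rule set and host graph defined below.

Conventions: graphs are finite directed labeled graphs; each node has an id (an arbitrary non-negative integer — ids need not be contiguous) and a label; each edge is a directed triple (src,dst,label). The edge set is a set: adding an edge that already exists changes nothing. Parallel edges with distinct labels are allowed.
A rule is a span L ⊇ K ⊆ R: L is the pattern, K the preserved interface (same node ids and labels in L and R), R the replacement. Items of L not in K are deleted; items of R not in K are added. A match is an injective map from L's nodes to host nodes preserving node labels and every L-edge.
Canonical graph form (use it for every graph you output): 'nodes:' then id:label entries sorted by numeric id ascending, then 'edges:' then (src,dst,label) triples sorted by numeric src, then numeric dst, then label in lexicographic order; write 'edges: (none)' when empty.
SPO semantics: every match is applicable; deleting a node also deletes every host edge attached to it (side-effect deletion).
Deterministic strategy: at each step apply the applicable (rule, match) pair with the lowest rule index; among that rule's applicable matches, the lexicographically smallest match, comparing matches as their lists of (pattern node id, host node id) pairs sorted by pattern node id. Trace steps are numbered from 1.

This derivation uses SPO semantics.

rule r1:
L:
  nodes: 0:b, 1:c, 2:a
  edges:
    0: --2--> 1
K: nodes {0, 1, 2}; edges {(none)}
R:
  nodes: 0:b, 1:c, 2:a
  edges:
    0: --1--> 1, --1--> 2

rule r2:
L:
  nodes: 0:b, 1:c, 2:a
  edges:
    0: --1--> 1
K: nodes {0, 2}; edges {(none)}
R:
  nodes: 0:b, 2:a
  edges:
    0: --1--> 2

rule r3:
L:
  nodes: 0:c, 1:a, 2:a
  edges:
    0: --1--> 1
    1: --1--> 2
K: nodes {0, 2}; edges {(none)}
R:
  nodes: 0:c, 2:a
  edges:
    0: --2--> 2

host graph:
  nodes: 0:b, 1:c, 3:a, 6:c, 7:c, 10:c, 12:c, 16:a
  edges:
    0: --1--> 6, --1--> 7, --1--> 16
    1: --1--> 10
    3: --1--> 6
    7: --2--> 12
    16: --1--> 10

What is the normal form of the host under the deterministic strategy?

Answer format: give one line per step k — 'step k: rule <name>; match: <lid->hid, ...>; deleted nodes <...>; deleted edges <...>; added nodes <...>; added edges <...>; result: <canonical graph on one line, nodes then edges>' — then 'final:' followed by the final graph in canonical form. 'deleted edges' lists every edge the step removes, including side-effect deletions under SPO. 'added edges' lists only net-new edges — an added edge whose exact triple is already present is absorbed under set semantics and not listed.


step 1: rule r2; match: 0->0, 1->6, 2->3; deleted nodes 6; deleted edges (0,6,1); (3,6,1); added nodes (none); added edges (0,3,1); result: nodes: 0:b, 1:c, 3:a, 7:c, 10:c, 12:c, 16:a edges: (0,3,1); (0,7,1); (0,16,1); (1,10,1); (7,12,2); (16,10,1)
step 2: rule r2; match: 0->0, 1->7, 2->3; deleted nodes 7; deleted edges (0,7,1); (7,12,2); added nodes (none); added edges (none); result: nodes: 0:b, 1:c, 3:a, 10:c, 12:c, 16:a edges: (0,3,1); (0,16,1); (1,10,1); (16,10,1)
final:
nodes: 0:b, 1:c, 3:a, 10:c, 12:c, 16:a
edges: (0,3,1); (0,16,1); (1,10,1); (16,10,1)


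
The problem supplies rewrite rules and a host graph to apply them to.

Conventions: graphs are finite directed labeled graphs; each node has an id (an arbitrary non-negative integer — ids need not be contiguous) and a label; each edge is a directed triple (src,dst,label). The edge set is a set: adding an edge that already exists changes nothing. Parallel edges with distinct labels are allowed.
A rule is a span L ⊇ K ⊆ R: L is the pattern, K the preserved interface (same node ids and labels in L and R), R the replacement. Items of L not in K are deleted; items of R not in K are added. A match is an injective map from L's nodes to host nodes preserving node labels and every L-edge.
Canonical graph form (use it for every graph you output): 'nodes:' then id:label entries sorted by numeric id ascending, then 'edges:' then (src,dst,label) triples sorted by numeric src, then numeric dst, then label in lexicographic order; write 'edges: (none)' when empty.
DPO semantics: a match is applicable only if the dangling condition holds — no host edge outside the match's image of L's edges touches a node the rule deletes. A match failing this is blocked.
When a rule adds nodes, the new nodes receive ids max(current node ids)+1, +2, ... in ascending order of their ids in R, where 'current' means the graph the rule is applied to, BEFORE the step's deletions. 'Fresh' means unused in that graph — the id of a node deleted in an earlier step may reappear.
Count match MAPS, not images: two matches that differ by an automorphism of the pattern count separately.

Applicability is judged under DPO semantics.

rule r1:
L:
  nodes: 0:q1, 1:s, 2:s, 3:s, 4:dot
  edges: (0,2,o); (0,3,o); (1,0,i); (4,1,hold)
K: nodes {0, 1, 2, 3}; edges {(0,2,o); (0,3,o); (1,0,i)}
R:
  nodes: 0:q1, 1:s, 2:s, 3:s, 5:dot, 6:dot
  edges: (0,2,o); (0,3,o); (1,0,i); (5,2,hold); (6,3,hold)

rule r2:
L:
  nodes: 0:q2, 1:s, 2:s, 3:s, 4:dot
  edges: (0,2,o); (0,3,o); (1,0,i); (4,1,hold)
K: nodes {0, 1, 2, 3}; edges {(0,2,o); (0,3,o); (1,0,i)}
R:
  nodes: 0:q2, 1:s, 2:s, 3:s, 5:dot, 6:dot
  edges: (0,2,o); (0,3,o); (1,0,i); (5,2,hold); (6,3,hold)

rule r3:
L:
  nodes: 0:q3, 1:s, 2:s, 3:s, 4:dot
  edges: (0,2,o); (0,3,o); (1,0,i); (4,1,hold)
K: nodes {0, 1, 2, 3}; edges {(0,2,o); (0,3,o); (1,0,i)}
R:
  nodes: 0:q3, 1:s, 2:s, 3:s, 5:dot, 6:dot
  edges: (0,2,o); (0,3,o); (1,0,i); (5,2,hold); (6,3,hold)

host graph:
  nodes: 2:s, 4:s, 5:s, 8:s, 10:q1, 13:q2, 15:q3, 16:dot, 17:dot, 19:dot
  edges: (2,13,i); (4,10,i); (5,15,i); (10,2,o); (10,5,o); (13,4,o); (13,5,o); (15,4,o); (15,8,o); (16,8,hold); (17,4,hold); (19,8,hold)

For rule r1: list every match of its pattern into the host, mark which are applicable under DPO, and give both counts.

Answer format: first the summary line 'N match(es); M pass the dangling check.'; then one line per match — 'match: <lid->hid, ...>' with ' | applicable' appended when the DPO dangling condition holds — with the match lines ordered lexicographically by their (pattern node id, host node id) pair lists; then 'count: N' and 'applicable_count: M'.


2 match(es); 2 pass the dangling check.
match: 0->10, 1->4, 2->2, 3->5, 4->17 | applicable
match: 0->10, 1->4, 2->5, 3->2, 4->17 | applicable
count: 2
applicable_count: 2


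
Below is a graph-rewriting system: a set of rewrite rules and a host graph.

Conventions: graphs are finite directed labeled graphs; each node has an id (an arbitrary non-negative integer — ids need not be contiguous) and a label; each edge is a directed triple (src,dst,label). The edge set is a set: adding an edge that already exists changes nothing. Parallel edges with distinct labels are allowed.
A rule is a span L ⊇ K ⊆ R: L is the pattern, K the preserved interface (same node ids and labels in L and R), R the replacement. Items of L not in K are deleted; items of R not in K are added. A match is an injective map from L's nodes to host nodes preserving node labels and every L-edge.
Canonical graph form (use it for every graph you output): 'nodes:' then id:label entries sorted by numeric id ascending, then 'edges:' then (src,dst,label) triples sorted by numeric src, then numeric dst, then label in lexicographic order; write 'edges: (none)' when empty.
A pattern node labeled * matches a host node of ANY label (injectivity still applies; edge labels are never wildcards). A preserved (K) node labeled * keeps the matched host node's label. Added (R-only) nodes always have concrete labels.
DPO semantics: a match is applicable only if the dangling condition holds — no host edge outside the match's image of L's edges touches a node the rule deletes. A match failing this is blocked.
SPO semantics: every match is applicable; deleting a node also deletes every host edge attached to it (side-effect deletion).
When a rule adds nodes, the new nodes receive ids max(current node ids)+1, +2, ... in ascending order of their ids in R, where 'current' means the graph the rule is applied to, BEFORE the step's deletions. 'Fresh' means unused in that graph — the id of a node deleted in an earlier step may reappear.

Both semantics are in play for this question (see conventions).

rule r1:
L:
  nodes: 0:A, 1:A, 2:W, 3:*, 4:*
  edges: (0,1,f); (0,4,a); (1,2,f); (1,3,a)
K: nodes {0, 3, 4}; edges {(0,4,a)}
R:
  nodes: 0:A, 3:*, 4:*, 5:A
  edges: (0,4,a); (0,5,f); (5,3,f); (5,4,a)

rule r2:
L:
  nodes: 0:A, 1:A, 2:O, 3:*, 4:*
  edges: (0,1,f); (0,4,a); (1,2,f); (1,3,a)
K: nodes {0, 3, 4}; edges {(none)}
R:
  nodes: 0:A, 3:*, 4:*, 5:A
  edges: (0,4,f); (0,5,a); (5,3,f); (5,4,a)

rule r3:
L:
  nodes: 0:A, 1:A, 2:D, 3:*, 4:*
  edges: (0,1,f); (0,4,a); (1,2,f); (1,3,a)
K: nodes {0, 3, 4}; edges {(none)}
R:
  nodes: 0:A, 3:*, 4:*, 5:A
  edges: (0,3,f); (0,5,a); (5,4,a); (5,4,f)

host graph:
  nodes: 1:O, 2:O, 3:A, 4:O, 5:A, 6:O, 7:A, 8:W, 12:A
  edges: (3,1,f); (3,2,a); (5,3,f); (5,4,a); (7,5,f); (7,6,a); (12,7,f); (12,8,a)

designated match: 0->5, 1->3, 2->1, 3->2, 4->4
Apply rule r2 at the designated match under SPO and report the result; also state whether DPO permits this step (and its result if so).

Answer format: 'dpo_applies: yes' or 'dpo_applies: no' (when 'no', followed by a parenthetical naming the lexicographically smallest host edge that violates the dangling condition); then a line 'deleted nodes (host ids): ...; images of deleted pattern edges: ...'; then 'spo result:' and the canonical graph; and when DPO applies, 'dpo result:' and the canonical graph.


dpo_applies: yes
deleted nodes (host ids): 1, 3; images of deleted pattern edges: (3,1,f); (3,2,a); (5,3,f); (5,4,a)
spo result:
nodes: 2:O, 4:O, 5:A, 6:O, 7:A, 8:W, 12:A, 13:A
edges: (5,4,f); (5,13,a); (7,5,f); (7,6,a); (12,7,f); (12,8,a); (13,2,f); (13,4,a)
dpo result:
nodes: 2:O, 4:O, 5:A, 6:O, 7:A, 8:W, 12:A, 13:A
edges: (5,4,f); (5,13,a); (7,5,f); (7,6,a); (12,7,f); (12,8,a); (13,2,f); (13,4,a)


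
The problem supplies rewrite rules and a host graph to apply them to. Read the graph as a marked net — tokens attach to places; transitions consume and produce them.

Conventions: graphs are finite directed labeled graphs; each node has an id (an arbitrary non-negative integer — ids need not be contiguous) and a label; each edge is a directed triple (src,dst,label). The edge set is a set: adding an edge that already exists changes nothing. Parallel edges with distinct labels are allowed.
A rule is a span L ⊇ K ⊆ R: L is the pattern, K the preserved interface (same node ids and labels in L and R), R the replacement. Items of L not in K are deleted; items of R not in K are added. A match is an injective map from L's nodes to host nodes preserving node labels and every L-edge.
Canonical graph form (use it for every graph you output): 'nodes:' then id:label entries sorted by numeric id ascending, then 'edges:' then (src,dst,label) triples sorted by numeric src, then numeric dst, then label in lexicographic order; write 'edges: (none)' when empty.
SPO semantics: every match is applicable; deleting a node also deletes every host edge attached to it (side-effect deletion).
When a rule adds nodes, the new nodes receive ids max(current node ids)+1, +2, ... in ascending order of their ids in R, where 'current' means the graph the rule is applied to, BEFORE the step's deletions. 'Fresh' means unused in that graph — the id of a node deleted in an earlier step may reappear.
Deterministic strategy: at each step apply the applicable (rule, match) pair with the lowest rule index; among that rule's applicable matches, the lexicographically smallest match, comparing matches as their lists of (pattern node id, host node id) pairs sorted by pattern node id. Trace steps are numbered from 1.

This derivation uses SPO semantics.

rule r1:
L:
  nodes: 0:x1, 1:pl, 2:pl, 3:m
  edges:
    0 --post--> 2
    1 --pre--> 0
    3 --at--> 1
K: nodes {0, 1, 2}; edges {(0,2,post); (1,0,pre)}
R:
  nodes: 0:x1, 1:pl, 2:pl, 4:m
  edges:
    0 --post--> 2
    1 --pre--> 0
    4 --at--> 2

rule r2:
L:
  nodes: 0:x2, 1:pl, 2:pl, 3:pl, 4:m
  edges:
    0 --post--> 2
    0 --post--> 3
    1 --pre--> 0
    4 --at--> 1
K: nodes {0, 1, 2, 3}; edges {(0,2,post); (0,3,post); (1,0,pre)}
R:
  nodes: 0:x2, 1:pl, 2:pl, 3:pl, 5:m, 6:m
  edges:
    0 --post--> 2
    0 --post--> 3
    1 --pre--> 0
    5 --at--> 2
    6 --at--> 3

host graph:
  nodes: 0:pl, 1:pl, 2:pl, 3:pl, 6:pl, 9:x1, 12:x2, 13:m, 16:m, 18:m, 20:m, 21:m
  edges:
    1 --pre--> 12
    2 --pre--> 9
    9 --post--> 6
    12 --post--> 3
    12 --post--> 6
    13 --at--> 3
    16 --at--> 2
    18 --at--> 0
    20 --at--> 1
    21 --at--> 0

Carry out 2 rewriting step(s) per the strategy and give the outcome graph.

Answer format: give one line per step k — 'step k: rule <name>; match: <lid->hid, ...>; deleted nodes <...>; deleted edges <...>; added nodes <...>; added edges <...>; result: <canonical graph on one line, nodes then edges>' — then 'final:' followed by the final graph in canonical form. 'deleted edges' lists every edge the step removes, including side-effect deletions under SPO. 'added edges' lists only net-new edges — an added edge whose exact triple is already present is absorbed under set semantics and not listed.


step 1: rule r1; match: 0->9, 1->2, 2->6, 3->16; deleted nodes 16; deleted edges (16,2,at); added nodes 22; added edges (22,6,at); result: nodes: 0:pl, 1:pl, 2:pl, 3:pl, 6:pl, 9:x1, 12:x2, 13:m, 18:m, 20:m, 21:m, 22:m edges: (1,12,pre); (2,9,pre); (9,6,post); (12,3,post); (12,6,post); (13,3,at); (18,0,at); (20,1,at); (21,0,at); (22,6,at)
step 2: rule r2; match: 0->12, 1->1, 2->3, 3->6, 4->20; deleted nodes 20; deleted edges (20,1,at); added nodes 23, 24; added edges (23,3,at); (24,6,at); result: nodes: 0:pl, 1:pl, 2:pl, 3:pl, 6:pl, 9:x1, 12:x2, 13:m, 18:m, 21:m, 22:m, 23:m, 24:m edges: (1,12,pre); (2,9,pre); (9,6,post); (12,3,post); (12,6,post); (13,3,at); (18,0,at); (21,0,at); (22,6,at); (23,3,at); (24,6,at)
final:
nodes: 0:pl, 1:pl, 2:pl, 3:pl, 6:pl, 9:x1, 12:x2, 13:m, 18:m, 21:m, 22:m, 23:m, 24:m
edges: (1,12,pre); (2,9,pre); (9,6,post); (12,3,post); (12,6,post); (13,3,at); (18,0,at); (21,0,at); (22,6,at); (23,3,at); (24,6,at)


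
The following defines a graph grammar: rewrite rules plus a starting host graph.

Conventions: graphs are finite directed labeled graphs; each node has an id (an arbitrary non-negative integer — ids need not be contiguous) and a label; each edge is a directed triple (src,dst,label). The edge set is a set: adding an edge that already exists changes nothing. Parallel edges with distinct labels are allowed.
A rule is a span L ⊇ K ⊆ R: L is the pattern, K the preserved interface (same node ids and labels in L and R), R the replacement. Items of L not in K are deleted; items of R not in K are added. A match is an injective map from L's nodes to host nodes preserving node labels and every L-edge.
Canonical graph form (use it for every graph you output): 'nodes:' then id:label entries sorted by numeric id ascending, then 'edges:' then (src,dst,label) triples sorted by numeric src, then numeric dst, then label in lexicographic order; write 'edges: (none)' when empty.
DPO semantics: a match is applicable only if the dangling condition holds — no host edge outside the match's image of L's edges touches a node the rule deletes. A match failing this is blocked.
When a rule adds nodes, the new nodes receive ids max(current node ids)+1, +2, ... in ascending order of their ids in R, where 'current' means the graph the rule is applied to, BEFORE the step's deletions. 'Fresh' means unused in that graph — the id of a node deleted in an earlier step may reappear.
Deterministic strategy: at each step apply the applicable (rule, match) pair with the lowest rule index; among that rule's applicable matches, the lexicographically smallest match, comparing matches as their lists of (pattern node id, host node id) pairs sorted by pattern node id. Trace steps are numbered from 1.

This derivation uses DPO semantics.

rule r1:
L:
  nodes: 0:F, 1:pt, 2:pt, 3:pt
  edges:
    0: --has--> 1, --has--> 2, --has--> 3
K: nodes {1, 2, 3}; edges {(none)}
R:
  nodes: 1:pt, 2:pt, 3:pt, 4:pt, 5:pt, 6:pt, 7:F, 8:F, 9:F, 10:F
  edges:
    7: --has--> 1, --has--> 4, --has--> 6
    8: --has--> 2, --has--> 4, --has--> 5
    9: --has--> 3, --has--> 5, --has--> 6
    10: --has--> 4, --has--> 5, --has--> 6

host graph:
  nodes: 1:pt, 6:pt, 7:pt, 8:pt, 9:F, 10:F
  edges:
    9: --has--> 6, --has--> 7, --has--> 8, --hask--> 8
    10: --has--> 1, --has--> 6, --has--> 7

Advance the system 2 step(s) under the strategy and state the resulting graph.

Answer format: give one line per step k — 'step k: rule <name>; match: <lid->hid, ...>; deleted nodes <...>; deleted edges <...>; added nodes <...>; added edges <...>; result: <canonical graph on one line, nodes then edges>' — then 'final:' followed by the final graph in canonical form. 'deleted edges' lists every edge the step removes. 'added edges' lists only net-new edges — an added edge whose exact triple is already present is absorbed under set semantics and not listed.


step 1: rule r1; match: 0->10, 1->1, 2->6, 3->7; deleted nodes 10; deleted edges (10,1,has); (10,6,has); (10,7,has); added nodes 11, 12, 13, 14, 15, 16, 17; added edges (14,1,has); (14,11,has); (14,13,has); (15,6,has); (15,11,has); (15,12,has); (16,7,has); (16,12,has); (16,13,has); (17,11,has); (17,12,has); (17,13,has); result: nodes: 1:pt, 6:pt, 7:pt, 8:pt, 9:F, 11:pt, 12:pt, 13:pt, 14:F, 15:F, 16:F, 17:F edges: (9,6,has); (9,7,has); (9,8,has); (9,8,hask); (14,1,has); (14,11,has); (14,13,has); (15,6,has); (15,11,has); (15,12,has); (16,7,has); (16,12,has); (16,13,has); (17,11,has); (17,12,has); (17,13,has)
step 2: rule r1; match: 0->14, 1->1, 2->11, 3->13; deleted nodes 14; deleted edges (14,1,has); (14,11,has); (14,13,has); added nodes 18, 19, 20, 21, 22, 23, 24; added edges (21,1,has); (21,18,has); (21,20,has); (22,11,has); (22,18,has); (22,19,has); (23,13,has); (23,19,has); (23,20,has); (24,18,has); (24,19,has); (24,20,has); result: nodes: 1:pt, 6:pt, 7:pt, 8:pt, 9:F, 11:pt, 12:pt, 13:pt, 15:F, 16:F, 17:F, 18:pt, 19:pt, 20:pt, 21:F, 22:F, 23:F, 24:F edges: (9,6,has); (9,7,has); (9,8,has); (9,8,hask); (15,6,has); (15,11,has); (15,12,has); (16,7,has); (16,12,has); (16,13,has); (17,11,has); (17,12,has); (17,13,has); (21,1,has); (21,18,has); (21,20,has); (22,11,has); (22,18,has); (22,19,has); (23,13,has); (23,19,has); (23,20,has); (24,18,has); (24,19,has); (24,20,has)
final:
nodes: 1:pt, 6:pt, 7:pt, 8:pt, 9:F, 11:pt, 12:pt, 13:pt, 15:F, 16:F, 17:F, 18:pt, 19:pt, 20:pt, 21:F, 22:F, 23:F, 24:F
edges: (9,6,has); (9,7,has); (9,8,has); (9,8,hask); (15,6,has); (15,11,has); (15,12,has); (16,7,has); (16,12,has); (16,13,has); (17,11,has); (17,12,has); (17,13,has); (21,1,has); (21,18,has); (21,20,has); (22,11,has); (22,18,has); (22,19,has); (23,13,has); (23,19,has); (23,20,has); (24,18,has); (24,19,has); (24,20,has)


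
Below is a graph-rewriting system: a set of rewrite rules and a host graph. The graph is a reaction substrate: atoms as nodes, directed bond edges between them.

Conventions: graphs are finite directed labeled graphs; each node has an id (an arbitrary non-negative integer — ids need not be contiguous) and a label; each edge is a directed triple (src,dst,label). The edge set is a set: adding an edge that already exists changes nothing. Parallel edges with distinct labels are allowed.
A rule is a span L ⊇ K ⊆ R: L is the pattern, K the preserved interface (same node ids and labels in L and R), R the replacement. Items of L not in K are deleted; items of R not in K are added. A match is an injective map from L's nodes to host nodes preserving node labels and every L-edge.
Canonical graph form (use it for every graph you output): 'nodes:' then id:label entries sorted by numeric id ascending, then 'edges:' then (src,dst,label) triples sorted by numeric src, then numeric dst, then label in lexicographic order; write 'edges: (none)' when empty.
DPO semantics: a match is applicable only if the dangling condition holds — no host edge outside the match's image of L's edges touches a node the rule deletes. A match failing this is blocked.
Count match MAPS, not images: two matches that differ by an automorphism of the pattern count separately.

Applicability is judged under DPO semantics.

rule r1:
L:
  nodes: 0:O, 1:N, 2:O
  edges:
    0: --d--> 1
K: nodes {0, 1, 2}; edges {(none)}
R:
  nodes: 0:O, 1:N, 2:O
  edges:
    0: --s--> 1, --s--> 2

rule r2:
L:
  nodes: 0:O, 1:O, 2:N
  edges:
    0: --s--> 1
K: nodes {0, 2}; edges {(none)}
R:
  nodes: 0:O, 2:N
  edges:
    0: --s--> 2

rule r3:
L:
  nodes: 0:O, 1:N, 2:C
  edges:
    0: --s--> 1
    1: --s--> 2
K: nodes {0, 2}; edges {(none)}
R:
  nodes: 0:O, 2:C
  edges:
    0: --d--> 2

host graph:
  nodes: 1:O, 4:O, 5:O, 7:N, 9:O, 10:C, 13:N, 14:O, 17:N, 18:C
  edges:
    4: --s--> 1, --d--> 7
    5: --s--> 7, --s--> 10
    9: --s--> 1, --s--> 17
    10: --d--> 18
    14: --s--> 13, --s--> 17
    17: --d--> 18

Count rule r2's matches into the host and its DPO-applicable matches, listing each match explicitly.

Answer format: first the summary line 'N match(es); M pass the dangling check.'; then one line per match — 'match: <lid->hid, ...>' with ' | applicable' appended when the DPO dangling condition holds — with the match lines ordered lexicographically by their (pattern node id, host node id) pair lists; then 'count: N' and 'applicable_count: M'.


6 match(es); 0 pass the dangling check.
match: 0->4, 1->1, 2->7
match: 0->4, 1->1, 2->13
match: 0->4, 1->1, 2->17
match: 0->9, 1->1, 2->7
match: 0->9, 1->1, 2->13
match: 0->9, 1->1, 2->17
count: 6
applicable_count: 0


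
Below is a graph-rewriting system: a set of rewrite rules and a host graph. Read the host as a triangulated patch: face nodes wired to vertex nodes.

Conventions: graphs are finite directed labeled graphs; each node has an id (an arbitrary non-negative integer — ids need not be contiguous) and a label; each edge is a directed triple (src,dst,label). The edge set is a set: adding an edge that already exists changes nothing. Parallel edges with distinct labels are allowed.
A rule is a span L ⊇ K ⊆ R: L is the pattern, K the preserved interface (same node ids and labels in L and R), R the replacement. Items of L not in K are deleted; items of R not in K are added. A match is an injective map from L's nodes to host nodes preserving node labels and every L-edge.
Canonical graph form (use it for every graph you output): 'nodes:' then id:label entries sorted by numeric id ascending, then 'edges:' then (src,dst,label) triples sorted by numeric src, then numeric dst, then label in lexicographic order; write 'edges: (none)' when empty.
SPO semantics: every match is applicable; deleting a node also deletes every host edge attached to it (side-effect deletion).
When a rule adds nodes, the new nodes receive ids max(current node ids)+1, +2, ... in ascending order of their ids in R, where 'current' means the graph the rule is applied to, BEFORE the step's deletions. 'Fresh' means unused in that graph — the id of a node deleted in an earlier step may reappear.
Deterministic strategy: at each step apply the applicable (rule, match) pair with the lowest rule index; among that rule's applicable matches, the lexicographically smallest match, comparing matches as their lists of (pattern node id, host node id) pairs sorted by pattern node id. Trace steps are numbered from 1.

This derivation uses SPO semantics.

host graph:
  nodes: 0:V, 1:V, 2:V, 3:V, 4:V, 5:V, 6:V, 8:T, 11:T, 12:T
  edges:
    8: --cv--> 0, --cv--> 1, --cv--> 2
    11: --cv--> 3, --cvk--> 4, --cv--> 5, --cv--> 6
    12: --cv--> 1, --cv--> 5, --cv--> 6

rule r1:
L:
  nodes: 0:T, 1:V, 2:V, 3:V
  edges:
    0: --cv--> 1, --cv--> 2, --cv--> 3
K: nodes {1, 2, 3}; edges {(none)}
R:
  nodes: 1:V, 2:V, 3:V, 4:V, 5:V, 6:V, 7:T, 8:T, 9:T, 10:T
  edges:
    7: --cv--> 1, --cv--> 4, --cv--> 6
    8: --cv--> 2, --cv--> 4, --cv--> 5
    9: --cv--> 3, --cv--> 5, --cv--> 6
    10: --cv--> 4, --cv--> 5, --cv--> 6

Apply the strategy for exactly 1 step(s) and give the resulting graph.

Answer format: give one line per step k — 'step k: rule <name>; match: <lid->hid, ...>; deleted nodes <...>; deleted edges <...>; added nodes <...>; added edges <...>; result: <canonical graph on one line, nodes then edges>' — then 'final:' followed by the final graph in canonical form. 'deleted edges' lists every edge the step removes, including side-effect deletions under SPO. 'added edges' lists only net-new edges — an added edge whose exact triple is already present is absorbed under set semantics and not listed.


step 1: rule r1; match: 0->8, 1->0, 2->1, 3->2; deleted nodes 8; deleted edges (8,0,cv); (8,1,cv); (8,2,cv); added nodes 13, 14, 15, 16, 17, 18, 19; added edges (16,0,cv); (16,13,cv); (16,15,cv); (17,1,cv); (17,13,cv); (17,14,cv); (18,2,cv); (18,14,cv); (18,15,cv); (19,13,cv); (19,14,cv); (19,15,cv); result: nodes: 0:V, 1:V, 2:V, 3:V, 4:V, 5:V, 6:V, 11:T, 12:T, 13:V, 14:V, 15:V, 16:T, 17:T, 18:T, 19:T edges: (11,3,cv); (11,4,cvk); (11,5,cv); (11,6,cv); (12,1,cv); (12,5,cv); (12,6,cv); (16,0,cv); (16,13,cv); (16,15,cv); (17,1,cv); (17,13,cv); (17,14,cv); (18,2,cv); (18,14,cv); (18,15,cv); (19,13,cv); (19,14,cv); (19,15,cv)
final:
nodes: 0:V, 1:V, 2:V, 3:V, 4:V, 5:V, 6:V, 11:T, 12:T, 13:V, 14:V, 15:V, 16:T, 17:T, 18:T, 19:T
edges: (11,3,cv); (11,4,cvk); (11,5,cv); (11,6,cv); (12,1,cv); (12,5,cv); (12,6,cv); (16,0,cv); (16,13,cv); (16,15,cv); (17,1,cv); (17,13,cv); (17,14,cv); (18,2,cv); (18,14,cv); (18,15,cv); (19,13,cv); (19,14,cv); (19,15,cv)


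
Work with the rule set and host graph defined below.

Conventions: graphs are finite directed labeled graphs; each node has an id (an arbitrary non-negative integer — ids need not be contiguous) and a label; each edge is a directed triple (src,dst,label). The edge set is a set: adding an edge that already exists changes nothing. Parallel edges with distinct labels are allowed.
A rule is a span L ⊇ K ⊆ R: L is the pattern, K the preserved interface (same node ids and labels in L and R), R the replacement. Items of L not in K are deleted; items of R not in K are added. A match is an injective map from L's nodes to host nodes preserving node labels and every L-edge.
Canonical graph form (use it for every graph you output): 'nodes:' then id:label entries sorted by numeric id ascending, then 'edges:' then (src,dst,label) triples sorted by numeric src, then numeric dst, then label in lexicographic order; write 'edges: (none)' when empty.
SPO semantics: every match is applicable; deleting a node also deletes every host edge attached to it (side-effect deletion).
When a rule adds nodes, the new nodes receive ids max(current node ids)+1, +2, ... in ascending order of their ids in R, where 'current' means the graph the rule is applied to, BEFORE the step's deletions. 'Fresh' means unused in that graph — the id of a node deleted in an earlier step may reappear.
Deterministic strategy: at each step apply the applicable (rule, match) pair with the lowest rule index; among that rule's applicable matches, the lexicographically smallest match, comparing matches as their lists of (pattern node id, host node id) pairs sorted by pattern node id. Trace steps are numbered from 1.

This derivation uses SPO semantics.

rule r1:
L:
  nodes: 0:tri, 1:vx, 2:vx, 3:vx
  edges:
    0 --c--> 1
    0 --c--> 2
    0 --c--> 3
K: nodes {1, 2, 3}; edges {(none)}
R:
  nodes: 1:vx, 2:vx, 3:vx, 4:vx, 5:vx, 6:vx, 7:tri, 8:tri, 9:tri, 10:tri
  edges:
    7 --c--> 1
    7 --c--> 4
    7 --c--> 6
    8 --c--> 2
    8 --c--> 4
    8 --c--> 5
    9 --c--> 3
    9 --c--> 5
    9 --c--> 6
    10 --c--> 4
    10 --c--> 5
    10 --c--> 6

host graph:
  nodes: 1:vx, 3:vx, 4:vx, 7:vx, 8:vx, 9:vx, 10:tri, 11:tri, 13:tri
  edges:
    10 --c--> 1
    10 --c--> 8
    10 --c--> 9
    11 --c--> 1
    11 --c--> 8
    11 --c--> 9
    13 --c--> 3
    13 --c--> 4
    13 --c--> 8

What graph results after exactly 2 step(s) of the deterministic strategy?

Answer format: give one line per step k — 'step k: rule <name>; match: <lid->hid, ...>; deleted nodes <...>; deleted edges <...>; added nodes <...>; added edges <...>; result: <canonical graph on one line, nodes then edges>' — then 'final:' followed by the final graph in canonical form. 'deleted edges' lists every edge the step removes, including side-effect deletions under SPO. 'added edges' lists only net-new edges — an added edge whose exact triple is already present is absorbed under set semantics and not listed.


step 1: rule r1; match: 0->10, 1->1, 2->8, 3->9; deleted nodes 10; deleted edges (10,1,c); (10,8,c); (10,9,c); added nodes 14, 15, 16, 17, 18, 19, 20; added edges (17,1,c); (17,14,c); (17,16,c); (18,8,c); (18,14,c); (18,15,c); (19,9,c); (19,15,c); (19,16,c); (20,14,c); (20,15,c); (20,16,c); result: nodes: 1:vx, 3:vx, 4:vx, 7:vx, 8:vx, 9:vx, 11:tri, 13:tri, 14:vx, 15:vx, 16:vx, 17:tri, 18:tri, 19:tri, 20:tri edges: (11,1,c); (11,8,c); (11,9,c); (13,3,c); (13,4,c); (13,8,c); (17,1,c); (17,14,c); (17,16,c); (18,8,c); (18,14,c); (18,15,c); (19,9,c); (19,15,c); (19,16,c); (20,14,c); (20,15,c); (20,16,c)
step 2: rule r1; match: 0->11, 1->1, 2->8, 3->9; deleted nodes 11; deleted edges (11,1,c); (11,8,c); (11,9,c); added nodes 21, 22, 23, 24, 25, 26, 27; added edges (24,1,c); (24,21,c); (24,23,c); (25,8,c); (25,21,c); (25,22,c); (26,9,c); (26,22,c); (26,23,c); (27,21,c); (27,22,c); (27,23,c); result: nodes: 1:vx, 3:vx, 4:vx, 7:vx, 8:vx, 9:vx, 13:tri, 14:vx, 15:vx, 16:vx, 17:tri, 18:tri, 19:tri, 20:tri, 21:vx, 22:vx, 23:vx, 24:tri, 25:tri, 26:tri, 27:tri edges: (13,3,c); (13,4,c); (13,8,c); (17,1,c); (17,14,c); (17,16,c); (18,8,c); (18,14,c); (18,15,c); (19,9,c); (19,15,c); (19,16,c); (20,14,c); (20,15,c); (20,16,c); (24,1,c); (24,21,c); (24,23,c); (25,8,c); (25,21,c); (25,22,c); (26,9,c); (26,22,c); (26,23,c); (27,21,c); (27,22,c); (27,23,c)
final:
nodes: 1:vx, 3:vx, 4:vx, 7:vx, 8:vx, 9:vx, 13:tri, 14:vx, 15:vx, 16:vx, 17:tri, 18:tri, 19:tri, 20:tri, 21:vx, 22:vx, 23:vx, 24:tri, 25:tri, 26:tri, 27:tri
edges: (13,3,c); (13,4,c); (13,8,c); (17,1,c); (17,14,c); (17,16,c); (18,8,c); (18,14,c); (18,15,c); (19,9,c); (19,15,c); (19,16,c); (20,14,c); (20,15,c); (20,16,c); (24,1,c); (24,21,c); (24,23,c); (25,8,c); (25,21,c); (25,22,c); (26,9,c); (26,22,c); (26,23,c); (27,21,c); (27,22,c); (27,23,c)


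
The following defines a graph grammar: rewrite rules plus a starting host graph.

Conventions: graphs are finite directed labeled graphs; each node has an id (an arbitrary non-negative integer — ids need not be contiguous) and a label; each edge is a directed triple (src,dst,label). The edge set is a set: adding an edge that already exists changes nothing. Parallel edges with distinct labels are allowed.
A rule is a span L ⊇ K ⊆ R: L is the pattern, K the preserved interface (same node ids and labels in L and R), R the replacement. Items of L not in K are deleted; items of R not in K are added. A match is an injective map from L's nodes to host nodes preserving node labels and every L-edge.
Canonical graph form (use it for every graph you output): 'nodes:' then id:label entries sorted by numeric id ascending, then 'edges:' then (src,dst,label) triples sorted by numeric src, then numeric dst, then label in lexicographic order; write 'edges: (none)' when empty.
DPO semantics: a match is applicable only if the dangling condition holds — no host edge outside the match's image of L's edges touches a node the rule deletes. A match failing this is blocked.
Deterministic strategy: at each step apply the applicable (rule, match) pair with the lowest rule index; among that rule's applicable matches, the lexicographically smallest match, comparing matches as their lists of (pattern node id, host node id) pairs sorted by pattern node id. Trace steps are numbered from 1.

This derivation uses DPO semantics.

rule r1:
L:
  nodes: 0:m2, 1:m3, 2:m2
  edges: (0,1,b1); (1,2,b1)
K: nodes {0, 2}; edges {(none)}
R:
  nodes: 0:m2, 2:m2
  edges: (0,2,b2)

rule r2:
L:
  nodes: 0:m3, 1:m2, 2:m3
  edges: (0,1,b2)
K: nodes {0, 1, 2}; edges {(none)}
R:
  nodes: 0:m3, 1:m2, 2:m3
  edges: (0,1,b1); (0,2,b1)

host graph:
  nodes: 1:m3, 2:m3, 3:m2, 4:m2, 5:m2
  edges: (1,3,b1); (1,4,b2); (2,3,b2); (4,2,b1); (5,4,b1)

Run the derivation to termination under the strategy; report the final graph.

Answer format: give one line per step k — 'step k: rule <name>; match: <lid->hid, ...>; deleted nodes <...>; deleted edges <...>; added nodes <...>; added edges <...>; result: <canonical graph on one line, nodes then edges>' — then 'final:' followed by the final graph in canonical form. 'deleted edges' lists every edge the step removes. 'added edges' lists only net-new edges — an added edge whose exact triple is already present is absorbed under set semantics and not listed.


step 1: rule r2; match: 0->1, 1->4, 2->2; deleted nodes (none); deleted edges (1,4,b2); added nodes (none); added edges (1,2,b1); (1,4,b1); result: nodes: 1:m3, 2:m3, 3:m2, 4:m2, 5:m2 edges: (1,2,b1); (1,3,b1); (1,4,b1); (2,3,b2); (4,2,b1); (5,4,b1)
step 2: rule r2; match: 0->2, 1->3, 2->1; deleted nodes (none); deleted edges (2,3,b2); added nodes (none); added edges (2,1,b1); (2,3,b1); result: nodes: 1:m3, 2:m3, 3:m2, 4:m2, 5:m2 edges: (1,2,b1); (1,3,b1); (1,4,b1); (2,1,b1); (2,3,b1); (4,2,b1); (5,4,b1)
final:
nodes: 1:m3, 2:m3, 3:m2, 4:m2, 5:m2
edges: (1,2,b1); (1,3,b1); (1,4,b1); (2,1,b1); (2,3,b1); (4,2,b1); (5,4,b1)
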